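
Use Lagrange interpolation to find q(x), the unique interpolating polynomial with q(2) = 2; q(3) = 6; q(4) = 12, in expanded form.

q(x) = x^2 - x

L_0(x) = (x - 3)(x - 4) / [2] = (1/2)x^2 - (7/2)x + 6
L_1(x) = (x - 2)(x - 4) / [-1] = -x^2 + 6x - 8
L_2(x) = (x - 2)(x - 3) / [2] = (1/2)x^2 - (5/2)x + 3
q(x) = 2·L_0 + 6·L_1 + 12·L_2
  2·L_0(x) = x^2 - 7x + 12
  6·L_1(x) = -6x^2 + 36x - 48
  12·L_2(x) = 6x^2 - 30x + 36
Adding term by term: x^2 - x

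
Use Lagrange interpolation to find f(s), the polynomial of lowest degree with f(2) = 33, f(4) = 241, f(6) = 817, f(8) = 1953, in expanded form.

f(s) = 4s^3 - 2s^2 + 4s + 1

Build the Lagrange basis polynomials:
L_0(s) = (s - 4)(s - 6)(s - 8) / [-48] = -(1/48)s^3 + (3/8)s^2 - (13/6)s + 4
L_1(s) = (s - 2)(s - 6)(s - 8) / [16] = (1/16)s^3 - s^2 + (19/4)s - 6
L_2(s) = (s - 2)(s - 4)(s - 8) / [-16] = -(1/16)s^3 + (7/8)s^2 - (7/2)s + 4
L_3(s) = (s - 2)(s - 4)(s - 6) / [48] = (1/48)s^3 - (1/4)s^2 + (11/12)s - 1
f(s) = 33·L_0 + 241·L_1 + 817·L_2 + 1953·L_3
  33·L_0(s) = -(11/16)s^3 + (99/8)s^2 - (143/2)s + 132
  241·L_1(s) = (241/16)s^3 - 241s^2 + (4579/4)s - 1446
  817·L_2(s) = -(817/16)s^3 + (5719/8)s^2 - (5719/2)s + 3268
  1953·L_3(s) = (651/16)s^3 - (1953/4)s^2 + (7161/4)s - 1953
Adding term by term: 4s^3 - 2s^2 + 4s + 1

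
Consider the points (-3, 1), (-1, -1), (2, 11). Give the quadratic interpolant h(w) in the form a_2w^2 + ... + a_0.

h(w) = w^2 + 3w + 1

L_0(w) = (w + 1)(w - 2) / [10] = (1/10)w^2 - (1/10)w - 1/5
L_1(w) = (w + 3)(w - 2) / [-6] = -(1/6)w^2 - (1/6)w + 1
L_2(w) = (w + 3)(w + 1) / [15] = (1/15)w^2 + (4/15)w + 1/5
h(w) = 1·L_0 + (-1)·L_1 + 11·L_2
  1·L_0(w) = (1/10)w^2 - (1/10)w - 1/5
  (-1)·L_1(w) = (1/6)w^2 + (1/6)w - 1
  11·L_2(w) = (11/15)w^2 + (44/15)w + 11/5
Adding term by term: w^2 + 3w + 1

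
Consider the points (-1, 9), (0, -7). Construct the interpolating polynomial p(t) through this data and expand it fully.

Build the Lagrange basis polynomials:
L_0(t) = t / [-1] = -t
L_1(t) = (t + 1) / [1] = t + 1
p(t) = 9·L_0 + (-7)·L_1
  9·L_0(t) = -9t
  (-7)·L_1(t) = -7t - 7
Adding term by term: -16t - 7

p(t) = -16t - 7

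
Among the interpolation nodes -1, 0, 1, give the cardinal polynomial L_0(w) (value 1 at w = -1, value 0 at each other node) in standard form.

L_0(w) = (1/2)w^2 - (1/2)w

L_0(w) = w(w - 1) / [(-1)·(-2)]
       = (w^2 - w) / (2)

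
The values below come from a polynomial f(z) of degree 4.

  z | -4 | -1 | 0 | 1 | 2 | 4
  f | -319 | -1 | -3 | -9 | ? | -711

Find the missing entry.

-61

The 5 known values determine f uniquely (degree ≤ 4).
L_0(2) = (3)·(2)·(1)·(-2)/[(-3)·(-4)·(-5)·(-8)] = -1/40
L_1(2) = (6)·(2)·(1)·(-2)/[(3)·(-1)·(-2)·(-5)] = 4/5
L_2(2) = (6)·(3)·(1)·(-2)/[(4)·(1)·(-1)·(-4)] = -9/4
L_3(2) = (6)·(3)·(2)·(-2)/[(5)·(2)·(1)·(-3)] = 12/5
L_4(2) = (6)·(3)·(2)·(1)/[(8)·(5)·(4)·(3)] = 3/40
Sum: (-319)·(-1/40) + (-1)·(4/5) + (-3)·(-9/4) + (-9)·(12/5) + (-711)·(3/40) = -61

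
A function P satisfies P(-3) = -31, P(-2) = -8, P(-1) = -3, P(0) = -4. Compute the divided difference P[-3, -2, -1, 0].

P[-3,-2] = (-8 - (-31)) / (-2 - (-3)) = 23
P[-2,-1] = (-3 - (-8)) / (-1 - (-2)) = 5
P[-1,0] = (-4 - (-3)) / (0 - (-1)) = -1
P[-3,-2,-1] = (5 - 23) / (-1 - (-3)) = -9
P[-2,-1,0] = (-1 - 5) / (0 - (-2)) = -3
P[-3,-2,-1,0] = (-3 - (-9)) / (0 - (-3)) = 2

2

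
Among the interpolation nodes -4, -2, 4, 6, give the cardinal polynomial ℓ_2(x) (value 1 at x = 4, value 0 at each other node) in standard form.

ℓ_2(x) = -(1/96)x^3 + (7/24)x + 1/2

ℓ_2(x) = (x + 4)(x + 2)(x - 6) / [(8)·(6)·(-2)]
       = (x^3 - 28x - 48) / (-96)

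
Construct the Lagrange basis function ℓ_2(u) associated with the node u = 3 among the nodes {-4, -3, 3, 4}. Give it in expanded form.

ℓ_2(u) = -(1/42)u^3 - (1/14)u^2 + (8/21)u + 8/7

ℓ_2(u) = (u + 4)(u + 3)(u - 4) / [(7)·(6)·(-1)]
       = (u^3 + 3u^2 - 16u - 48) / (-42)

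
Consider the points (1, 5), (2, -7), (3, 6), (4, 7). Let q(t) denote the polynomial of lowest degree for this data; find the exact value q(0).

79

L_0(0) = (-2)·(-3)·(-4)/[(-1)·(-2)·(-3)] = 4
L_1(0) = (-1)·(-3)·(-4)/[(1)·(-1)·(-2)] = -6
L_2(0) = (-1)·(-2)·(-4)/[(2)·(1)·(-1)] = 4
L_3(0) = (-1)·(-2)·(-3)/[(3)·(2)·(1)] = -1
Sum: 5·(4) + (-7)·(-6) + 6·(4) + 7·(-1) = 79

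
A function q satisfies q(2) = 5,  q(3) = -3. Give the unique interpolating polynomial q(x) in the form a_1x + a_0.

q(x) = -8x + 21

L_0(x) = (x - 3) / [-1] = -x + 3
L_1(x) = (x - 2) / [1] = x - 2
q(x) = 5·L_0 + (-3)·L_1
  5·L_0(x) = -5x + 15
  (-3)·L_1(x) = -3x + 6
Adding term by term: -8x + 21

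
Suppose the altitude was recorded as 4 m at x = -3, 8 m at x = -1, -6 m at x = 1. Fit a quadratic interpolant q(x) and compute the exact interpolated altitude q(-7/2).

L_0(-7/2) = (-5/2)·(-9/2)/[(-2)·(-4)] = 45/32
L_1(-7/2) = (-1/2)·(-9/2)/[(2)·(-2)] = -9/16
L_2(-7/2) = (-1/2)·(-5/2)/[(4)·(2)] = 5/32
Sum: 4·(45/32) + 8·(-9/16) + (-6)·(5/32) = 3/16

3/16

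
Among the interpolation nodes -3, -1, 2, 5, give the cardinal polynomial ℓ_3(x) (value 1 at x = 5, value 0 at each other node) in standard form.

ℓ_3(x) = (1/144)x^3 + (1/72)x^2 - (5/144)x - 1/24

ℓ_3(x) = (x + 3)(x + 1)(x - 2) / [(8)·(6)·(3)]
       = (x^3 + 2x^2 - 5x - 6) / (144)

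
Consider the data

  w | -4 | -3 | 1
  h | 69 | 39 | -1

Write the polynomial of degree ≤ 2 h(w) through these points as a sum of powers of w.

L_0(w) = (w + 3)(w - 1) / [5] = (1/5)w^2 + (2/5)w - 3/5
L_1(w) = (w + 4)(w - 1) / [-4] = -(1/4)w^2 - (3/4)w + 1
L_2(w) = (w + 4)(w + 3) / [20] = (1/20)w^2 + (7/20)w + 3/5
h(w) = 69·L_0 + 39·L_1 + (-1)·L_2
  69·L_0(w) = (69/5)w^2 + (138/5)w - 207/5
  39·L_1(w) = -(39/4)w^2 - (117/4)w + 39
  (-1)·L_2(w) = -(1/20)w^2 - (7/20)w - 3/5
Adding term by term: 4w^2 - 2w - 3

h(w) = 4w^2 - 2w - 3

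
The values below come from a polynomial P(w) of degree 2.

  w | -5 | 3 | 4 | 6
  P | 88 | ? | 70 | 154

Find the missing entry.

The 3 known values determine P uniquely (degree ≤ 2).
Evaluate each Lagrange basis at w = 3:
L_0(3) = (-1)·(-3)/[(-9)·(-11)] = 1/33
L_1(3) = (8)·(-3)/[(9)·(-2)] = 4/3
L_2(3) = (8)·(-1)/[(11)·(2)] = -4/11
Sum: 88·(1/33) + 70·(4/3) + 154·(-4/11) = 40

40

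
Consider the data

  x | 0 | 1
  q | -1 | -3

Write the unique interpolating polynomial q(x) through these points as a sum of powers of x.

L_0(x) = (x - 1) / [-1] = -x + 1
L_1(x) = x / [1] = x
q(x) = (-1)·L_0 + (-3)·L_1
  (-1)·L_0(x) = x - 1
  (-3)·L_1(x) = -3x
Adding term by term: -2x - 1

q(x) = -2x - 1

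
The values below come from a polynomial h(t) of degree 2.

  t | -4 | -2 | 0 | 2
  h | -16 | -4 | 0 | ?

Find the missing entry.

The 3 known values determine h uniquely (degree ≤ 2).
L_0(2) = (4)·(2)/[(-2)·(-4)] = 1
L_1(2) = (6)·(2)/[(2)·(-2)] = -3
L_2(2) = (6)·(4)/[(4)·(2)] = 3
Sum: (-16)·(1) + (-4)·(-3) + 0 = -4

-4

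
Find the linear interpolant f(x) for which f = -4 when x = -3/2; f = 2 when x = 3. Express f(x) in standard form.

f(x) = (4/3)x - 2

Build the Lagrange basis polynomials:
L_0(x) = (x - 3) / [-9/2] = -(2/9)x + 2/3
L_1(x) = (x + 3/2) / [9/2] = (2/9)x + 1/3
f(x) = (-4)·L_0 + 2·L_1
  (-4)·L_0(x) = (8/9)x - 8/3
  2·L_1(x) = (4/9)x + 2/3
Adding term by term: (4/3)x - 2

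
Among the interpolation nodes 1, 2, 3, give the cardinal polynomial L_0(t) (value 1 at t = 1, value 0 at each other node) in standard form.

L_0(t) = (t - 2)(t - 3) / [(-1)·(-2)]
       = (t^2 - 5t + 6) / (2)

L_0(t) = (1/2)t^2 - (5/2)t + 3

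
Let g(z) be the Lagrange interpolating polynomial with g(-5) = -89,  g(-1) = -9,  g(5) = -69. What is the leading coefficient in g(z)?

The leading coefficient equals the top divided difference g[-5,-1,5].
g[-5,-1] = (-9 - (-89)) / (-1 - (-5)) = 20
g[-1,5] = (-69 - (-9)) / (5 - (-1)) = -10
g[-5,-1,5] = (-10 - 20) / (5 - (-5)) = -3

-3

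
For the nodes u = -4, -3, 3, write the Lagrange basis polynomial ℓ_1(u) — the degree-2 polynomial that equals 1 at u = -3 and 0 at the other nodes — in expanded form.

ℓ_1(u) = (u + 4)(u - 3) / [(1)·(-6)]
       = (u^2 + u - 12) / (-6)

ℓ_1(u) = -(1/6)u^2 - (1/6)u + 2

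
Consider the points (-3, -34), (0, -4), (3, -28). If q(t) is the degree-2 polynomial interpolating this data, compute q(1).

Using Newton's divided-difference form:
q[-3,0] = (-4 - (-34)) / (0 - (-3)) = 10
q[0,3] = (-28 - (-4)) / (3 - 0) = -8
q[-3,0,3] = (-8 - 10) / (3 - (-3)) = -3
q(1) = -34 + 10·(4) + (-3)·(4)·(1) = -6

-6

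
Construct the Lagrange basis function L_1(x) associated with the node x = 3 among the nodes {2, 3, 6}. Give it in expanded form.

L_1(x) = (x - 2)(x - 6) / [(1)·(-3)]
       = (x^2 - 8x + 12) / (-3)

L_1(x) = -(1/3)x^2 + (8/3)x - 4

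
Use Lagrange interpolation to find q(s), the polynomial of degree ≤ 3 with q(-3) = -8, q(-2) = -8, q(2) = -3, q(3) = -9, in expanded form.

q(s) = -(17/60)s^3 - (3/5)s^2 + (143/60)s - 31/10

Build the Lagrange basis polynomials:
L_0(s) = (s + 2)(s - 2)(s - 3) / [-30] = -(1/30)s^3 + (1/10)s^2 + (2/15)s - 2/5
L_1(s) = (s + 3)(s - 2)(s - 3) / [20] = (1/20)s^3 - (1/10)s^2 - (9/20)s + 9/10
L_2(s) = (s + 3)(s + 2)(s - 3) / [-20] = -(1/20)s^3 - (1/10)s^2 + (9/20)s + 9/10
L_3(s) = (s + 3)(s + 2)(s - 2) / [30] = (1/30)s^3 + (1/10)s^2 - (2/15)s - 2/5
q(s) = (-8)·L_0 + (-8)·L_1 + (-3)·L_2 + (-9)·L_3
  (-8)·L_0(s) = (4/15)s^3 - (4/5)s^2 - (16/15)s + 16/5
  (-8)·L_1(s) = -(2/5)s^3 + (4/5)s^2 + (18/5)s - 36/5
  (-3)·L_2(s) = (3/20)s^3 + (3/10)s^2 - (27/20)s - 27/10
  (-9)·L_3(s) = -(3/10)s^3 - (9/10)s^2 + (6/5)s + 18/5
Adding term by term: -(17/60)s^3 - (3/5)s^2 + (143/60)s - 31/10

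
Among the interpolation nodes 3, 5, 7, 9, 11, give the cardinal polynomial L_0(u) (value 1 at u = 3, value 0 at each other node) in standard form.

L_0(u) = (1/384)u^4 - (1/12)u^3 + (187/192)u^2 - (59/12)u + 1155/128

L_0(u) = (u - 5)(u - 7)(u - 9)(u - 11) / [(-2)·(-4)·(-6)·(-8)]
       = (u^4 - 32u^3 + 374u^2 - 1888u + 3465) / (384)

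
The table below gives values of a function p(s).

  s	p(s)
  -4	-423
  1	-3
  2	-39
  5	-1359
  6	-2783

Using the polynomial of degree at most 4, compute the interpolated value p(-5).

-1089

Using Newton's divided-difference form:
p[-4,1] = (-3 - (-423)) / (1 - (-4)) = 84
p[1,2] = (-39 - (-3)) / (2 - 1) = -36
p[2,5] = (-1359 - (-39)) / (5 - 2) = -440
p[5,6] = (-2783 - (-1359)) / (6 - 5) = -1424
p[-4,1,2] = (-36 - 84) / (2 - (-4)) = -20
p[1,2,5] = (-440 - (-36)) / (5 - 1) = -101
p[2,5,6] = (-1424 - (-440)) / (6 - 2) = -246
p[-4,1,2,5] = (-101 - (-20)) / (5 - (-4)) = -9
p[1,2,5,6] = (-246 - (-101)) / (6 - 1) = -29
p[-4,1,2,5,6] = (-29 - (-9)) / (6 - (-4)) = -2
p(-5) = -423 + 84·(-1) + (-20)·(-1)·(-6) + (-9)·(-1)·(-6)·(-7) + (-2)·(-1)·(-6)·(-7)·(-10) = -1089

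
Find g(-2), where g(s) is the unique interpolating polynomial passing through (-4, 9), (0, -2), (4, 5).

Using Newton's divided-difference form:
g[-4,0] = (-2 - 9) / (0 - (-4)) = -11/4
g[0,4] = (5 - (-2)) / (4 - 0) = 7/4
g[-4,0,4] = (7/4 - (-11/4)) / (4 - (-4)) = 9/16
g(-2) = 9 + (-11/4)·(2) + (9/16)·(2)·(-2) = 5/4

5/4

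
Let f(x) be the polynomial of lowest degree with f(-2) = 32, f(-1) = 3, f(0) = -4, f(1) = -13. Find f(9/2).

Evaluate each Lagrange basis at x = 9/2:
L_0(9/2) = (11/2)·(9/2)·(7/2)/[(-1)·(-2)·(-3)] = -231/16
L_1(9/2) = (13/2)·(9/2)·(7/2)/[(1)·(-1)·(-2)] = 819/16
L_2(9/2) = (13/2)·(11/2)·(7/2)/[(2)·(1)·(-1)] = -1001/16
L_3(9/2) = (13/2)·(11/2)·(9/2)/[(3)·(2)·(1)] = 429/16
Sum: 32·(-231/16) + 3·(819/16) + (-4)·(-1001/16) + (-13)·(429/16) = -1627/4

-1627/4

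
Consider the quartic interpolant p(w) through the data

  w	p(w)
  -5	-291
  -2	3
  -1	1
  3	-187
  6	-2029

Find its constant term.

Build the Lagrange basis polynomials:
L_0(w) = (w + 2)(w + 1)(w - 3)(w - 6) / [1056] = (1/1056)w^4 - (1/176)w^3 - (7/1056)w^2 + (3/88)w + 3/88
L_1(w) = (w + 5)(w + 1)(w - 3)(w - 6) / [-120] = -(1/120)w^4 + (1/40)w^3 + (31/120)w^2 - (21/40)w - 3/4
L_2(w) = (w + 5)(w + 2)(w - 3)(w - 6) / [112] = (1/112)w^4 - (1/56)w^3 - (5/16)w^2 + (9/28)w + 45/28
L_3(w) = (w + 5)(w + 2)(w + 1)(w - 6) / [-480] = -(1/480)w^4 - (1/240)w^3 + (31/480)w^2 + (23/120)w + 1/8
L_4(w) = (w + 5)(w + 2)(w + 1)(w - 3) / [1848] = (1/1848)w^4 + (5/1848)w^3 - (1/264)w^2 - (41/1848)w - 5/308
p(w) = (-291)·L_0 + 3·L_1 + 1·L_2 + (-187)·L_3 + (-2029)·L_4
Only the constant term is needed; take it from each L_i and combine:
(-291)·(3/88) + 3·(-3/4) + 1·(45/28) + (-187)·(1/8) + (-2029)·(-5/308) = -1

-1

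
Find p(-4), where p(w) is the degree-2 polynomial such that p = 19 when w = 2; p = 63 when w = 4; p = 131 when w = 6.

Evaluate each Lagrange basis at w = -4:
L_0(-4) = (-8)·(-10)/[(-2)·(-4)] = 10
L_1(-4) = (-6)·(-10)/[(2)·(-2)] = -15
L_2(-4) = (-6)·(-8)/[(4)·(2)] = 6
Sum: 19·(10) + 63·(-15) + 131·(6) = 31

31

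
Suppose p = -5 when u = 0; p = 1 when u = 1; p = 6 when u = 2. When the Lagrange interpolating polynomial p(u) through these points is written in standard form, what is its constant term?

-5

Build the Lagrange basis polynomials:
L_0(u) = (u - 1)(u - 2) / [2] = (1/2)u^2 - (3/2)u + 1
L_1(u) = u(u - 2) / [-1] = -u^2 + 2u
L_2(u) = u(u - 1) / [2] = (1/2)u^2 - (1/2)u
p(u) = (-5)·L_0 + 1·L_1 + 6·L_2
Only the constant term is needed; take it from each L_i and combine:
(-5)·(1) + 1·(0) + 6·(0) = -5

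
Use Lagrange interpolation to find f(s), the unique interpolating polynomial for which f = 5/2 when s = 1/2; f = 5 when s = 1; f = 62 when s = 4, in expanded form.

Build the Lagrange basis polynomials:
L_0(s) = (s - 1)(s - 4) / [7/4] = (4/7)s^2 - (20/7)s + 16/7
L_1(s) = (s - 1/2)(s - 4) / [-3/2] = -(2/3)s^2 + 3s - 4/3
L_2(s) = (s - 1/2)(s - 1) / [21/2] = (2/21)s^2 - (1/7)s + 1/21
f(s) = (5/2)·L_0 + 5·L_1 + 62·L_2
  (5/2)·L_0(s) = (10/7)s^2 - (50/7)s + 40/7
  5·L_1(s) = -(10/3)s^2 + 15s - 20/3
  62·L_2(s) = (124/21)s^2 - (62/7)s + 62/21
Adding term by term: 4s^2 - s + 2

f(s) = 4s^2 - s + 2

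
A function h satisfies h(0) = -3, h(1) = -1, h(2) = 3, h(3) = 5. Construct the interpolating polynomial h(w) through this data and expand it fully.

h(w) = -(2/3)w^3 + 3w^2 - (1/3)w - 3

L_0(w) = (w - 1)(w - 2)(w - 3) / [-6] = -(1/6)w^3 + w^2 - (11/6)w + 1
L_1(w) = w(w - 2)(w - 3) / [2] = (1/2)w^3 - (5/2)w^2 + 3w
L_2(w) = w(w - 1)(w - 3) / [-2] = -(1/2)w^3 + 2w^2 - (3/2)w
L_3(w) = w(w - 1)(w - 2) / [6] = (1/6)w^3 - (1/2)w^2 + (1/3)w
h(w) = (-3)·L_0 + (-1)·L_1 + 3·L_2 + 5·L_3
  (-3)·L_0(w) = (1/2)w^3 - 3w^2 + (11/2)w - 3
  (-1)·L_1(w) = -(1/2)w^3 + (5/2)w^2 - 3w
  3·L_2(w) = -(3/2)w^3 + 6w^2 - (9/2)w
  5·L_3(w) = (5/6)w^3 - (5/2)w^2 + (5/3)w
Adding term by term: -(2/3)w^3 + 3w^2 - (1/3)w - 3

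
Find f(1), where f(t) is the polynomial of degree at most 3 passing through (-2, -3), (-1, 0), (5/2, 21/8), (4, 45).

-6

Evaluate each Lagrange basis at t = 1:
L_0(1) = (2)·(-3/2)·(-3)/[(-1)·(-9/2)·(-6)] = -1/3
L_1(1) = (3)·(-3/2)·(-3)/[(1)·(-7/2)·(-5)] = 27/35
L_2(1) = (3)·(2)·(-3)/[(9/2)·(7/2)·(-3/2)] = 16/21
L_3(1) = (3)·(2)·(-3/2)/[(6)·(5)·(3/2)] = -1/5
Sum: (-3)·(-1/3) + 0 + 21/8·(16/21) + 45·(-1/5) = -6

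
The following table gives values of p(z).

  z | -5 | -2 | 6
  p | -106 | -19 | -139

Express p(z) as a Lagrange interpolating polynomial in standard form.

Build the Lagrange basis polynomials:
L_0(z) = (z + 2)(z - 6) / [33] = (1/33)z^2 - (4/33)z - 4/11
L_1(z) = (z + 5)(z - 6) / [-24] = -(1/24)z^2 + (1/24)z + 5/4
L_2(z) = (z + 5)(z + 2) / [88] = (1/88)z^2 + (7/88)z + 5/44
p(z) = (-106)·L_0 + (-19)·L_1 + (-139)·L_2
  (-106)·L_0(z) = -(106/33)z^2 + (424/33)z + 424/11
  (-19)·L_1(z) = (19/24)z^2 - (19/24)z - 95/4
  (-139)·L_2(z) = -(139/88)z^2 - (973/88)z - 695/44
Adding term by term: -4z^2 + z - 1

p(z) = -4z^2 + z - 1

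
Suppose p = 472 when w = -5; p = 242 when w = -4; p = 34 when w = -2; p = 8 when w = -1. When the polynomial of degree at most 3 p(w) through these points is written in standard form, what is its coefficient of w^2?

-2

Build the Lagrange basis polynomials:
L_0(w) = (w + 4)(w + 2)(w + 1) / [-12] = -(1/12)w^3 - (7/12)w^2 - (7/6)w - 2/3
L_1(w) = (w + 5)(w + 2)(w + 1) / [6] = (1/6)w^3 + (4/3)w^2 + (17/6)w + 5/3
L_2(w) = (w + 5)(w + 4)(w + 1) / [-6] = -(1/6)w^3 - (5/3)w^2 - (29/6)w - 10/3
L_3(w) = (w + 5)(w + 4)(w + 2) / [12] = (1/12)w^3 + (11/12)w^2 + (19/6)w + 10/3
p(w) = 472·L_0 + 242·L_1 + 34·L_2 + 8·L_3
Only the coefficient of w^2 is needed; take it from each L_i and combine:
472·(-7/12) + 242·(4/3) + 34·(-5/3) + 8·(11/12) = -2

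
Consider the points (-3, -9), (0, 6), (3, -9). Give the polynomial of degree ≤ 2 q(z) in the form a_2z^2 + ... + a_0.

Build the Lagrange basis polynomials:
L_0(z) = z(z - 3) / [18] = (1/18)z^2 - (1/6)z
L_1(z) = (z + 3)(z - 3) / [-9] = -(1/9)z^2 + 1
L_2(z) = (z + 3)z / [18] = (1/18)z^2 + (1/6)z
q(z) = (-9)·L_0 + 6·L_1 + (-9)·L_2
  (-9)·L_0(z) = -(1/2)z^2 + (3/2)z
  6·L_1(z) = -(2/3)z^2 + 6
  (-9)·L_2(z) = -(1/2)z^2 - (3/2)z
Adding term by term: -(5/3)z^2 + 6

q(z) = -(5/3)z^2 + 6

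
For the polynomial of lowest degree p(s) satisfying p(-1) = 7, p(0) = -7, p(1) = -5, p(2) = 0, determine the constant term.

Build the Lagrange basis polynomials:
L_0(s) = s(s - 1)(s - 2) / [-6] = -(1/6)s^3 + (1/2)s^2 - (1/3)s
L_1(s) = (s + 1)(s - 1)(s - 2) / [2] = (1/2)s^3 - s^2 - (1/2)s + 1
L_2(s) = (s + 1)s(s - 2) / [-2] = -(1/2)s^3 + (1/2)s^2 + s
L_3(s) = (s + 1)s(s - 1) / [6] = (1/6)s^3 - (1/6)s
p(s) = 7·L_0 + (-7)·L_1 + (-5)·L_2 + 0·L_3
Only the constant term is needed; take it from each L_i and combine:
7·(0) + (-7)·(1) + (-5)·(0) + 0·(0) = -7

-7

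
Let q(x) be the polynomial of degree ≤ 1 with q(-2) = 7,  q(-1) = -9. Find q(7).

Evaluate each Lagrange basis at x = 7:
L_0(7) = (8)/[(-1)] = -8
L_1(7) = (9)/[(1)] = 9
Sum: 7·(-8) + (-9)·(9) = -137

-137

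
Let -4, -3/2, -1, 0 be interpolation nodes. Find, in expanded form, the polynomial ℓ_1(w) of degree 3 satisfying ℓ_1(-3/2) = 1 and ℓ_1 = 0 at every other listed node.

ℓ_1(w) = (w + 4)(w + 1)w / [(5/2)·(-1/2)·(-3/2)]
       = (w^3 + 5w^2 + 4w) / (15/8)

ℓ_1(w) = (8/15)w^3 + (8/3)w^2 + (32/15)w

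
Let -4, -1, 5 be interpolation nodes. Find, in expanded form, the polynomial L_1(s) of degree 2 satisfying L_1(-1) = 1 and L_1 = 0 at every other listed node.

L_1(s) = (s + 4)(s - 5) / [(3)·(-6)]
       = (s^2 - s - 20) / (-18)

L_1(s) = -(1/18)s^2 + (1/18)s + 10/9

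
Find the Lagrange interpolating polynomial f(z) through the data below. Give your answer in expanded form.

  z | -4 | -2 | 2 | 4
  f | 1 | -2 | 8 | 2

f(z) = -(19/96)z^3 - (1/8)z^2 + (79/24)z + 7/2

Build the Lagrange basis polynomials:
L_0(z) = (z + 2)(z - 2)(z - 4) / [-96] = -(1/96)z^3 + (1/24)z^2 + (1/24)z - 1/6
L_1(z) = (z + 4)(z - 2)(z - 4) / [48] = (1/48)z^3 - (1/24)z^2 - (1/3)z + 2/3
L_2(z) = (z + 4)(z + 2)(z - 4) / [-48] = -(1/48)z^3 - (1/24)z^2 + (1/3)z + 2/3
L_3(z) = (z + 4)(z + 2)(z - 2) / [96] = (1/96)z^3 + (1/24)z^2 - (1/24)z - 1/6
f(z) = 1·L_0 + (-2)·L_1 + 8·L_2 + 2·L_3
  1·L_0(z) = -(1/96)z^3 + (1/24)z^2 + (1/24)z - 1/6
  (-2)·L_1(z) = -(1/24)z^3 + (1/12)z^2 + (2/3)z - 4/3
  8·L_2(z) = -(1/6)z^3 - (1/3)z^2 + (8/3)z + 16/3
  2·L_3(z) = (1/48)z^3 + (1/12)z^2 - (1/12)z - 1/3
Adding term by term: -(19/96)z^3 - (1/8)z^2 + (79/24)z + 7/2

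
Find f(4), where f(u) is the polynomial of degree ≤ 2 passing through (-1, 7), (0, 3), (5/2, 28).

67

Evaluate each Lagrange basis at u = 4:
L_0(4) = (4)·(3/2)/[(-1)·(-7/2)] = 12/7
L_1(4) = (5)·(3/2)/[(1)·(-5/2)] = -3
L_2(4) = (5)·(4)/[(7/2)·(5/2)] = 16/7
Sum: 7·(12/7) + 3·(-3) + 28·(16/7) = 67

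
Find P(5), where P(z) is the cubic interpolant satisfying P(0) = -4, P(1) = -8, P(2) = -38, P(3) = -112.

-464

Using Newton's divided-difference form:
P[0,1] = (-8 - (-4)) / (1 - 0) = -4
P[1,2] = (-38 - (-8)) / (2 - 1) = -30
P[2,3] = (-112 - (-38)) / (3 - 2) = -74
P[0,1,2] = (-30 - (-4)) / (2 - 0) = -13
P[1,2,3] = (-74 - (-30)) / (3 - 1) = -22
P[0,1,2,3] = (-22 - (-13)) / (3 - 0) = -3
P(5) = -4 + (-4)·(5) + (-13)·(5)·(4) + (-3)·(5)·(4)·(3) = -464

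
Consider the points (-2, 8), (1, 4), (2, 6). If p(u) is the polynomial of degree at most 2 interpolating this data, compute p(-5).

Evaluate each Lagrange basis at u = -5:
L_0(-5) = (-6)·(-7)/[(-3)·(-4)] = 7/2
L_1(-5) = (-3)·(-7)/[(3)·(-1)] = -7
L_2(-5) = (-3)·(-6)/[(4)·(1)] = 9/2
Sum: 8·(7/2) + 4·(-7) + 6·(9/2) = 27

27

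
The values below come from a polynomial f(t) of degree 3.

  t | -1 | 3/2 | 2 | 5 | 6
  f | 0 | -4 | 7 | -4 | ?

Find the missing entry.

-413/5

The 4 known values determine f uniquely (degree ≤ 3).
Evaluate each Lagrange basis at t = 6:
L_0(6) = (9/2)·(4)·(1)/[(-5/2)·(-3)·(-6)] = -2/5
L_1(6) = (7)·(4)·(1)/[(5/2)·(-1/2)·(-7/2)] = 32/5
L_2(6) = (7)·(9/2)·(1)/[(3)·(1/2)·(-3)] = -7
L_3(6) = (7)·(9/2)·(4)/[(6)·(7/2)·(3)] = 2
Sum: 0 + (-4)·(32/5) + 7·(-7) + (-4)·(2) = -413/5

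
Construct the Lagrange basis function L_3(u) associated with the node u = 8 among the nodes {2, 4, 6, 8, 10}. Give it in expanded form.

L_3(u) = -(1/96)u^4 + (11/48)u^3 - (41/24)u^2 + (61/12)u - 5

L_3(u) = (u - 2)(u - 4)(u - 6)(u - 10) / [(6)·(4)·(2)·(-2)]
       = (u^4 - 22u^3 + 164u^2 - 488u + 480) / (-96)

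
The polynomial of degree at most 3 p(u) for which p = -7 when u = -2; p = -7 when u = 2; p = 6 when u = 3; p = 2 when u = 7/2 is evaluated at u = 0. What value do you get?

-2949/55

Using Newton's divided-difference form:
p[-2,2] = (-7 - (-7)) / (2 - (-2)) = 0
p[2,3] = (6 - (-7)) / (3 - 2) = 13
p[3,7/2] = (2 - 6) / (7/2 - 3) = -8
p[-2,2,3] = (13 - 0) / (3 - (-2)) = 13/5
p[2,3,7/2] = (-8 - 13) / (7/2 - 2) = -14
p[-2,2,3,7/2] = (-14 - 13/5) / (7/2 - (-2)) = -166/55
p(0) = -7 + 0·(2) + (13/5)·(2)·(-2) + (-166/55)·(2)·(-2)·(-3) = -2949/55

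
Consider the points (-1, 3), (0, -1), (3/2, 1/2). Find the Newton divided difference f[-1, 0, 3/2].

f[-1,0] = (-1 - 3) / (0 - (-1)) = -4
f[0,3/2] = (1/2 - (-1)) / (3/2 - 0) = 1
f[-1,0,3/2] = (1 - (-4)) / (3/2 - (-1)) = 2

2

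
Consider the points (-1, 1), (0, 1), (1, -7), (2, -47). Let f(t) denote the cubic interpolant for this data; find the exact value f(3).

-143

L_0(3) = (3)·(2)·(1)/[(-1)·(-2)·(-3)] = -1
L_1(3) = (4)·(2)·(1)/[(1)·(-1)·(-2)] = 4
L_2(3) = (4)·(3)·(1)/[(2)·(1)·(-1)] = -6
L_3(3) = (4)·(3)·(2)/[(3)·(2)·(1)] = 4
Sum: 1·(-1) + 1·(4) + (-7)·(-6) + (-47)·(4) = -143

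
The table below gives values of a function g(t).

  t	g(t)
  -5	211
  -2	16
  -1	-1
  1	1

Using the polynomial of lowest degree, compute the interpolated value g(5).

-19

L_0(5) = (7)·(6)·(4)/[(-3)·(-4)·(-6)] = -7/3
L_1(5) = (10)·(6)·(4)/[(3)·(-1)·(-3)] = 80/3
L_2(5) = (10)·(7)·(4)/[(4)·(1)·(-2)] = -35
L_3(5) = (10)·(7)·(6)/[(6)·(3)·(2)] = 35/3
Sum: 211·(-7/3) + 16·(80/3) + (-1)·(-35) + 1·(35/3) = -19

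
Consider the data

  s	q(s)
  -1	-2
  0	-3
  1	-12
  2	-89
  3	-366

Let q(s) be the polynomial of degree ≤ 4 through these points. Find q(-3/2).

L_0(-3/2) = (-3/2)·(-5/2)·(-7/2)·(-9/2)/[(-1)·(-2)·(-3)·(-4)] = 315/128
L_1(-3/2) = (-1/2)·(-5/2)·(-7/2)·(-9/2)/[(1)·(-1)·(-2)·(-3)] = -105/32
L_2(-3/2) = (-1/2)·(-3/2)·(-7/2)·(-9/2)/[(2)·(1)·(-1)·(-2)] = 189/64
L_3(-3/2) = (-1/2)·(-3/2)·(-5/2)·(-9/2)/[(3)·(2)·(1)·(-1)] = -45/32
L_4(-3/2) = (-1/2)·(-3/2)·(-5/2)·(-7/2)/[(4)·(3)·(2)·(1)] = 35/128
Sum: (-2)·(315/128) + (-3)·(-105/32) + (-12)·(189/64) + (-89)·(-45/32) + (-366)·(35/128) = -87/16

-87/16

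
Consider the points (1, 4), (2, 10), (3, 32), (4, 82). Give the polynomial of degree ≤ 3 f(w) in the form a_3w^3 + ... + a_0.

f(w) = 2w^3 - 4w^2 + 4w + 2

Newton's divided differences:
f[1,2] = (10 - 4) / (2 - 1) = 6
f[2,3] = (32 - 10) / (3 - 2) = 22
f[3,4] = (82 - 32) / (4 - 3) = 50
f[1,2,3] = (22 - 6) / (3 - 1) = 8
f[2,3,4] = (50 - 22) / (4 - 2) = 14
f[1,2,3,4] = (14 - 8) / (4 - 1) = 2
f(w) = 4 + 6·(w - 1) + 8·(w - 1)(w - 2) + 2·(w - 1)(w - 2)(w - 3)
Expanding: f(w) = 2w^3 - 4w^2 + 4w + 2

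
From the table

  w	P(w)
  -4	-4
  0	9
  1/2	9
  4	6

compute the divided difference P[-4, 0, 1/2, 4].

P[-4,0] = (9 - (-4)) / (0 - (-4)) = 13/4
P[0,1/2] = (9 - 9) / (1/2 - 0) = 0
P[1/2,4] = (6 - 9) / (4 - 1/2) = -6/7
P[-4,0,1/2] = (0 - 13/4) / (1/2 - (-4)) = -13/18
P[0,1/2,4] = (-6/7 - 0) / (4 - 0) = -3/14
P[-4,0,1/2,4] = (-3/14 - (-13/18)) / (4 - (-4)) = 4/63

4/63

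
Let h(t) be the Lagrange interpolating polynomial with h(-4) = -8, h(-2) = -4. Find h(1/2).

1

Evaluate each Lagrange basis at t = 1/2:
L_0(1/2) = (5/2)/[(-2)] = -5/4
L_1(1/2) = (9/2)/[(2)] = 9/4
Sum: (-8)·(-5/4) + (-4)·(9/4) = 1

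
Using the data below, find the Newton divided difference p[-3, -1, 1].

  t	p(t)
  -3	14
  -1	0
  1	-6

p[-3,-1] = (0 - 14) / (-1 - (-3)) = -7
p[-1,1] = (-6 - 0) / (1 - (-1)) = -3
p[-3,-1,1] = (-3 - (-7)) / (1 - (-3)) = 1

1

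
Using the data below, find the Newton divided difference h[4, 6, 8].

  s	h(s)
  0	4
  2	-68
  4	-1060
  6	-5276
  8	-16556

-883

h[4,6] = (-5276 - (-1060)) / (6 - 4) = -2108
h[6,8] = (-16556 - (-5276)) / (8 - 6) = -5640
h[4,6,8] = (-5640 - (-2108)) / (8 - 4) = -883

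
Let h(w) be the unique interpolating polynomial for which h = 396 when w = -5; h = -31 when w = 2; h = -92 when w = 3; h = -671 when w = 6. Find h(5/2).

-447/8

Using Newton's divided-difference form:
h[-5,2] = (-31 - 396) / (2 - (-5)) = -61
h[2,3] = (-92 - (-31)) / (3 - 2) = -61
h[3,6] = (-671 - (-92)) / (6 - 3) = -193
h[-5,2,3] = (-61 - (-61)) / (3 - (-5)) = 0
h[2,3,6] = (-193 - (-61)) / (6 - 2) = -33
h[-5,2,3,6] = (-33 - 0) / (6 - (-5)) = -3
h(5/2) = 396 + (-61)·(15/2) + 0·(15/2)·(1/2) + (-3)·(15/2)·(1/2)·(-1/2) = -447/8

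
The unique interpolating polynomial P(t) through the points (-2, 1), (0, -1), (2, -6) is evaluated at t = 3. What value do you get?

-77/8

Using Newton's divided-difference form:
P[-2,0] = (-1 - 1) / (0 - (-2)) = -1
P[0,2] = (-6 - (-1)) / (2 - 0) = -5/2
P[-2,0,2] = (-5/2 - (-1)) / (2 - (-2)) = -3/8
P(3) = 1 + (-1)·(5) + (-3/8)·(5)·(3) = -77/8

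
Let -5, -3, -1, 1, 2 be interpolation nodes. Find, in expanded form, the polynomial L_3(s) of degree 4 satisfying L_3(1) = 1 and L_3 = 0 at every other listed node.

L_3(s) = (s + 5)(s + 3)(s + 1)(s - 2) / [(6)·(4)·(2)·(-1)]
       = (s^4 + 7s^3 + 5s^2 - 31s - 30) / (-48)

L_3(s) = -(1/48)s^4 - (7/48)s^3 - (5/48)s^2 + (31/48)s + 5/8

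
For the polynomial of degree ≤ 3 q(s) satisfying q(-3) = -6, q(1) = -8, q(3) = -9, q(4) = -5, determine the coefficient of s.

-17/7

L_0(s) = (s - 1)(s - 3)(s - 4) / [-168] = -(1/168)s^3 + (1/21)s^2 - (19/168)s + 1/14
L_1(s) = (s + 3)(s - 3)(s - 4) / [24] = (1/24)s^3 - (1/6)s^2 - (3/8)s + 3/2
L_2(s) = (s + 3)(s - 1)(s - 4) / [-12] = -(1/12)s^3 + (1/6)s^2 + (11/12)s - 1
L_3(s) = (s + 3)(s - 1)(s - 3) / [21] = (1/21)s^3 - (1/21)s^2 - (3/7)s + 3/7
q(s) = (-6)·L_0 + (-8)·L_1 + (-9)·L_2 + (-5)·L_3
Only the coefficient of s is needed; take it from each L_i and combine:
(-6)·(-19/168) + (-8)·(-3/8) + (-9)·(11/12) + (-5)·(-3/7) = -17/7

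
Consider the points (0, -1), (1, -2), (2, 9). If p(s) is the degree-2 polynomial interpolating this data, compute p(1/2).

Evaluate each Lagrange basis at s = 1/2:
L_0(1/2) = (-1/2)·(-3/2)/[(-1)·(-2)] = 3/8
L_1(1/2) = (1/2)·(-3/2)/[(1)·(-1)] = 3/4
L_2(1/2) = (1/2)·(-1/2)/[(2)·(1)] = -1/8
Sum: (-1)·(3/8) + (-2)·(3/4) + 9·(-1/8) = -3

-3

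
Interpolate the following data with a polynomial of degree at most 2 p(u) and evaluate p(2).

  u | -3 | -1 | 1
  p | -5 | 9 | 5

-15/4

Evaluate each Lagrange basis at u = 2:
L_0(2) = (3)·(1)/[(-2)·(-4)] = 3/8
L_1(2) = (5)·(1)/[(2)·(-2)] = -5/4
L_2(2) = (5)·(3)/[(4)·(2)] = 15/8
Sum: (-5)·(3/8) + 9·(-5/4) + 5·(15/8) = -15/4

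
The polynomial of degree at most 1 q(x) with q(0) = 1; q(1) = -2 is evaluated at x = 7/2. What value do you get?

-19/2

L_0(7/2) = (5/2)/[(-1)] = -5/2
L_1(7/2) = (7/2)/[(1)] = 7/2
Sum: 1·(-5/2) + (-2)·(7/2) = -19/2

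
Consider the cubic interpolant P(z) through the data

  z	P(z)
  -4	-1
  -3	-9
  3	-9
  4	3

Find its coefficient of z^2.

Build the Lagrange basis polynomials:
L_0(z) = (z + 3)(z - 3)(z - 4) / [-56] = -(1/56)z^3 + (1/14)z^2 + (9/56)z - 9/14
L_1(z) = (z + 4)(z - 3)(z - 4) / [42] = (1/42)z^3 - (1/14)z^2 - (8/21)z + 8/7
L_2(z) = (z + 4)(z + 3)(z - 4) / [-42] = -(1/42)z^3 - (1/14)z^2 + (8/21)z + 8/7
L_3(z) = (z + 4)(z + 3)(z - 3) / [56] = (1/56)z^3 + (1/14)z^2 - (9/56)z - 9/14
P(z) = (-1)·L_0 + (-9)·L_1 + (-9)·L_2 + 3·L_3
Only the coefficient of z^2 is needed; take it from each L_i and combine:
(-1)·(1/14) + (-9)·(-1/14) + (-9)·(-1/14) + 3·(1/14) = 10/7

10/7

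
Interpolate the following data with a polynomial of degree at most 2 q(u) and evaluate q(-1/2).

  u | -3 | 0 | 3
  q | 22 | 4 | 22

L_0(-1/2) = (-1/2)·(-7/2)/[(-3)·(-6)] = 7/72
L_1(-1/2) = (5/2)·(-7/2)/[(3)·(-3)] = 35/36
L_2(-1/2) = (5/2)·(-1/2)/[(6)·(3)] = -5/72
Sum: 22·(7/72) + 4·(35/36) + 22·(-5/72) = 9/2

9/2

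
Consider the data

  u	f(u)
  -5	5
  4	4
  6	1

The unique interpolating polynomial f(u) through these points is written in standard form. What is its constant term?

L_0(u) = (u - 4)(u - 6) / [99] = (1/99)u^2 - (10/99)u + 8/33
L_1(u) = (u + 5)(u - 6) / [-18] = -(1/18)u^2 + (1/18)u + 5/3
L_2(u) = (u + 5)(u - 4) / [22] = (1/22)u^2 + (1/22)u - 10/11
f(u) = 5·L_0 + 4·L_1 + 1·L_2
Only the constant term is needed; take it from each L_i and combine:
5·(8/33) + 4·(5/3) + 1·(-10/11) = 230/33

230/33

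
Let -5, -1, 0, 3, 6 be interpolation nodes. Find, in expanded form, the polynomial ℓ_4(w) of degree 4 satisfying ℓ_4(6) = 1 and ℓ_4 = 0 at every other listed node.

ℓ_4(w) = (1/1386)w^4 + (1/462)w^3 - (13/1386)w^2 - (5/462)w

ℓ_4(w) = (w + 5)(w + 1)w(w - 3) / [(11)·(7)·(6)·(3)]
       = (w^4 + 3w^3 - 13w^2 - 15w) / (1386)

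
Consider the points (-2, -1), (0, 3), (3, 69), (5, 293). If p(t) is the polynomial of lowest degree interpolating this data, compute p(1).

5

L_0(1) = (1)·(-2)·(-4)/[(-2)·(-5)·(-7)] = -4/35
L_1(1) = (3)·(-2)·(-4)/[(2)·(-3)·(-5)] = 4/5
L_2(1) = (3)·(1)·(-4)/[(5)·(3)·(-2)] = 2/5
L_3(1) = (3)·(1)·(-2)/[(7)·(5)·(2)] = -3/35
Sum: (-1)·(-4/35) + 3·(4/5) + 69·(2/5) + 293·(-3/35) = 5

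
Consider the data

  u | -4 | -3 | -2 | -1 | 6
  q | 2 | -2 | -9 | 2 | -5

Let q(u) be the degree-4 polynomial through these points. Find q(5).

Using Newton's divided-difference form:
q[-4,-3] = (-2 - 2) / (-3 - (-4)) = -4
q[-3,-2] = (-9 - (-2)) / (-2 - (-3)) = -7
q[-2,-1] = (2 - (-9)) / (-1 - (-2)) = 11
q[-1,6] = (-5 - 2) / (6 - (-1)) = -1
q[-4,-3,-2] = (-7 - (-4)) / (-2 - (-4)) = -3/2
q[-3,-2,-1] = (11 - (-7)) / (-1 - (-3)) = 9
q[-2,-1,6] = (-1 - 11) / (6 - (-2)) = -3/2
q[-4,-3,-2,-1] = (9 - (-3/2)) / (-1 - (-4)) = 7/2
q[-3,-2,-1,6] = (-3/2 - 9) / (6 - (-3)) = -7/6
q[-4,-3,-2,-1,6] = (-7/6 - 7/2) / (6 - (-4)) = -7/15
q(5) = 2 + (-4)·(9) + (-3/2)·(9)·(8) + (7/2)·(9)·(8)·(7) + (-7/15)·(9)·(8)·(7)·(6) = 1054/5

1054/5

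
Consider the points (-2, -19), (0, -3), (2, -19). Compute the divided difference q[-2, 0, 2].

q[-2,0] = (-3 - (-19)) / (0 - (-2)) = 8
q[0,2] = (-19 - (-3)) / (2 - 0) = -8
q[-2,0,2] = (-8 - 8) / (2 - (-2)) = -4

-4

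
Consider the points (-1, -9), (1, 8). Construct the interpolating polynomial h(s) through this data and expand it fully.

Build the Lagrange basis polynomials:
L_0(s) = (s - 1) / [-2] = -(1/2)s + 1/2
L_1(s) = (s + 1) / [2] = (1/2)s + 1/2
h(s) = (-9)·L_0 + 8·L_1
  (-9)·L_0(s) = (9/2)s - 9/2
  8·L_1(s) = 4s + 4
Adding term by term: (17/2)s - 1/2

h(s) = (17/2)s - 1/2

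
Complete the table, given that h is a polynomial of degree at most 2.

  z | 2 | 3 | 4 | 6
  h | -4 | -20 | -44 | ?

The 3 known values determine h uniquely (degree ≤ 2).
Evaluate each Lagrange basis at z = 6:
L_0(6) = (3)·(2)/[(-1)·(-2)] = 3
L_1(6) = (4)·(2)/[(1)·(-1)] = -8
L_2(6) = (4)·(3)/[(2)·(1)] = 6
Sum: (-4)·(3) + (-20)·(-8) + (-44)·(6) = -116

-116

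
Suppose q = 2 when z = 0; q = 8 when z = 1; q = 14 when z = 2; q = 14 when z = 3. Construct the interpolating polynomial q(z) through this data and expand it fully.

q(z) = -z^3 + 3z^2 + 4z + 2

Build the Lagrange basis polynomials:
L_0(z) = (z - 1)(z - 2)(z - 3) / [-6] = -(1/6)z^3 + z^2 - (11/6)z + 1
L_1(z) = z(z - 2)(z - 3) / [2] = (1/2)z^3 - (5/2)z^2 + 3z
L_2(z) = z(z - 1)(z - 3) / [-2] = -(1/2)z^3 + 2z^2 - (3/2)z
L_3(z) = z(z - 1)(z - 2) / [6] = (1/6)z^3 - (1/2)z^2 + (1/3)z
q(z) = 2·L_0 + 8·L_1 + 14·L_2 + 14·L_3
  2·L_0(z) = -(1/3)z^3 + 2z^2 - (11/3)z + 2
  8·L_1(z) = 4z^3 - 20z^2 + 24z
  14·L_2(z) = -7z^3 + 28z^2 - 21z
  14·L_3(z) = (7/3)z^3 - 7z^2 + (14/3)z
Adding term by term: -z^3 + 3z^2 + 4z + 2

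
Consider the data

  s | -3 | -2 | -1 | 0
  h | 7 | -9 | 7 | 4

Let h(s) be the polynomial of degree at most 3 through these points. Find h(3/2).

-2363/16

Using Newton's divided-difference form:
h[-3,-2] = (-9 - 7) / (-2 - (-3)) = -16
h[-2,-1] = (7 - (-9)) / (-1 - (-2)) = 16
h[-1,0] = (4 - 7) / (0 - (-1)) = -3
h[-3,-2,-1] = (16 - (-16)) / (-1 - (-3)) = 16
h[-2,-1,0] = (-3 - 16) / (0 - (-2)) = -19/2
h[-3,-2,-1,0] = (-19/2 - 16) / (0 - (-3)) = -17/2
h(3/2) = 7 + (-16)·(9/2) + 16·(9/2)·(7/2) + (-17/2)·(9/2)·(7/2)·(5/2) = -2363/16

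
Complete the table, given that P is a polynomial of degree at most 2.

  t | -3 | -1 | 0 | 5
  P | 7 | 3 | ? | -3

The 3 known values determine P uniquely (degree ≤ 2).
Evaluate each Lagrange basis at t = 0:
L_0(0) = (1)·(-5)/[(-2)·(-8)] = -5/16
L_1(0) = (3)·(-5)/[(2)·(-6)] = 5/4
L_2(0) = (3)·(1)/[(8)·(6)] = 1/16
Sum: 7·(-5/16) + 3·(5/4) + (-3)·(1/16) = 11/8

11/8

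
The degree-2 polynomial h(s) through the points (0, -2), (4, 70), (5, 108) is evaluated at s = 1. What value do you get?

Using Newton's divided-difference form:
h[0,4] = (70 - (-2)) / (4 - 0) = 18
h[4,5] = (108 - 70) / (5 - 4) = 38
h[0,4,5] = (38 - 18) / (5 - 0) = 4
h(1) = -2 + 18·(1) + 4·(1)·(-3) = 4

4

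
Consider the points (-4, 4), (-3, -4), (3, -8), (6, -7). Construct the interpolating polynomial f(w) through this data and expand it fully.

f(w) = -(59/630)w^3 + (212/315)w^2 + (37/210)w - 422/35

Build the Lagrange basis polynomials:
L_0(w) = (w + 3)(w - 3)(w - 6) / [-70] = -(1/70)w^3 + (3/35)w^2 + (9/70)w - 27/35
L_1(w) = (w + 4)(w - 3)(w - 6) / [54] = (1/54)w^3 - (5/54)w^2 - (1/3)w + 4/3
L_2(w) = (w + 4)(w + 3)(w - 6) / [-126] = -(1/126)w^3 - (1/126)w^2 + (5/21)w + 4/7
L_3(w) = (w + 4)(w + 3)(w - 3) / [270] = (1/270)w^3 + (2/135)w^2 - (1/30)w - 2/15
f(w) = 4·L_0 + (-4)·L_1 + (-8)·L_2 + (-7)·L_3
  4·L_0(w) = -(2/35)w^3 + (12/35)w^2 + (18/35)w - 108/35
  (-4)·L_1(w) = -(2/27)w^3 + (10/27)w^2 + (4/3)w - 16/3
  (-8)·L_2(w) = (4/63)w^3 + (4/63)w^2 - (40/21)w - 32/7
  (-7)·L_3(w) = -(7/270)w^3 - (14/135)w^2 + (7/30)w + 14/15
Adding term by term: -(59/630)w^3 + (212/315)w^2 + (37/210)w - 422/35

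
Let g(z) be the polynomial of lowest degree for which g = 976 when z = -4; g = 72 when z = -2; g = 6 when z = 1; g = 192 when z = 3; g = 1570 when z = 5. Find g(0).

0

Evaluate each Lagrange basis at z = 0:
L_0(0) = (2)·(-1)·(-3)·(-5)/[(-2)·(-5)·(-7)·(-9)] = -1/21
L_1(0) = (4)·(-1)·(-3)·(-5)/[(2)·(-3)·(-5)·(-7)] = 2/7
L_2(0) = (4)·(2)·(-3)·(-5)/[(5)·(3)·(-2)·(-4)] = 1
L_3(0) = (4)·(2)·(-1)·(-5)/[(7)·(5)·(2)·(-2)] = -2/7
L_4(0) = (4)·(2)·(-1)·(-3)/[(9)·(7)·(4)·(2)] = 1/21
Sum: 976·(-1/21) + 72·(2/7) + 6·(1) + 192·(-2/7) + 1570·(1/21) = 0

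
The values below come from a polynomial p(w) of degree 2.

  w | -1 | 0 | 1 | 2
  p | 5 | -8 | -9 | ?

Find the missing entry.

The 3 known values determine p uniquely (degree ≤ 2).
Evaluate each Lagrange basis at w = 2:
L_0(2) = (2)·(1)/[(-1)·(-2)] = 1
L_1(2) = (3)·(1)/[(1)·(-1)] = -3
L_2(2) = (3)·(2)/[(2)·(1)] = 3
Sum: 5·(1) + (-8)·(-3) + (-9)·(3) = 2

2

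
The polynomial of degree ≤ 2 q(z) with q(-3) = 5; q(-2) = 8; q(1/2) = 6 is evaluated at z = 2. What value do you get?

Using Newton's divided-difference form:
q[-3,-2] = (8 - 5) / (-2 - (-3)) = 3
q[-2,1/2] = (6 - 8) / (1/2 - (-2)) = -4/5
q[-3,-2,1/2] = (-4/5 - 3) / (1/2 - (-3)) = -38/35
q(2) = 5 + 3·(5) + (-38/35)·(5)·(4) = -12/7

-12/7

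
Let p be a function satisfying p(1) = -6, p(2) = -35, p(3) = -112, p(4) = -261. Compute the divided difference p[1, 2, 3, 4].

p[1,2] = (-35 - (-6)) / (2 - 1) = -29
p[2,3] = (-112 - (-35)) / (3 - 2) = -77
p[3,4] = (-261 - (-112)) / (4 - 3) = -149
p[1,2,3] = (-77 - (-29)) / (3 - 1) = -24
p[2,3,4] = (-149 - (-77)) / (4 - 2) = -36
p[1,2,3,4] = (-36 - (-24)) / (4 - 1) = -4

-4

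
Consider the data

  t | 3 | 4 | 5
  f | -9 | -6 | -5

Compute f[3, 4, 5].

f[3,4] = (-6 - (-9)) / (4 - 3) = 3
f[4,5] = (-5 - (-6)) / (5 - 4) = 1
f[3,4,5] = (1 - 3) / (5 - 3) = -1

-1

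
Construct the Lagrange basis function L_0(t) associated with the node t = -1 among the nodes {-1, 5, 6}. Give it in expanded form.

L_0(t) = (1/42)t^2 - (11/42)t + 5/7

L_0(t) = (t - 5)(t - 6) / [(-6)·(-7)]
       = (t^2 - 11t + 30) / (42)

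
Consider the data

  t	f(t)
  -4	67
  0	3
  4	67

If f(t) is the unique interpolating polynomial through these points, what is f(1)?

7

Evaluate each Lagrange basis at t = 1:
L_0(1) = (1)·(-3)/[(-4)·(-8)] = -3/32
L_1(1) = (5)·(-3)/[(4)·(-4)] = 15/16
L_2(1) = (5)·(1)/[(8)·(4)] = 5/32
Sum: 67·(-3/32) + 3·(15/16) + 67·(5/32) = 7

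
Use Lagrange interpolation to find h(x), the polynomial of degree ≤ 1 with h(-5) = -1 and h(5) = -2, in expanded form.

Build the Lagrange basis polynomials:
L_0(x) = (x - 5) / [-10] = -(1/10)x + 1/2
L_1(x) = (x + 5) / [10] = (1/10)x + 1/2
h(x) = (-1)·L_0 + (-2)·L_1
  (-1)·L_0(x) = (1/10)x - 1/2
  (-2)·L_1(x) = -(1/5)x - 1
Adding term by term: -(1/10)x - 3/2

h(x) = -(1/10)x - 3/2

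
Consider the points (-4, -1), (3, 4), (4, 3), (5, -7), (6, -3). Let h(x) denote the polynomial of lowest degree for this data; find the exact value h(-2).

Using Newton's divided-difference form:
h[-4,3] = (4 - (-1)) / (3 - (-4)) = 5/7
h[3,4] = (3 - 4) / (4 - 3) = -1
h[4,5] = (-7 - 3) / (5 - 4) = -10
h[5,6] = (-3 - (-7)) / (6 - 5) = 4
h[-4,3,4] = (-1 - 5/7) / (4 - (-4)) = -3/14
h[3,4,5] = (-10 - (-1)) / (5 - 3) = -9/2
h[4,5,6] = (4 - (-10)) / (6 - 4) = 7
h[-4,3,4,5] = (-9/2 - (-3/14)) / (5 - (-4)) = -10/21
h[3,4,5,6] = (7 - (-9/2)) / (6 - 3) = 23/6
h[-4,3,4,5,6] = (23/6 - (-10/21)) / (6 - (-4)) = 181/420
h(-2) = -1 + (5/7)·(2) + (-3/14)·(2)·(-5) + (-10/21)·(2)·(-5)·(-6) + (181/420)·(2)·(-5)·(-6)·(-7) = -207

-207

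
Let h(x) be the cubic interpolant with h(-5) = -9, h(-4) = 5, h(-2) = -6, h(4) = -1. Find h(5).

Using Newton's divided-difference form:
h[-5,-4] = (5 - (-9)) / (-4 - (-5)) = 14
h[-4,-2] = (-6 - 5) / (-2 - (-4)) = -11/2
h[-2,4] = (-1 - (-6)) / (4 - (-2)) = 5/6
h[-5,-4,-2] = (-11/2 - 14) / (-2 - (-5)) = -13/2
h[-4,-2,4] = (5/6 - (-11/2)) / (4 - (-4)) = 19/24
h[-5,-4,-2,4] = (19/24 - (-13/2)) / (4 - (-5)) = 175/216
h(5) = -9 + 14·(10) + (-13/2)·(10)·(9) + (175/216)·(10)·(9)·(7) = 677/12

677/12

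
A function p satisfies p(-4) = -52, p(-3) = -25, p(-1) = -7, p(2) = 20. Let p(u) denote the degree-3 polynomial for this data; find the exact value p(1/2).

-11/8

Evaluate each Lagrange basis at u = 1/2:
L_0(1/2) = (7/2)·(3/2)·(-3/2)/[(-1)·(-3)·(-6)] = 7/16
L_1(1/2) = (9/2)·(3/2)·(-3/2)/[(1)·(-2)·(-5)] = -81/80
L_2(1/2) = (9/2)·(7/2)·(-3/2)/[(3)·(2)·(-3)] = 21/16
L_3(1/2) = (9/2)·(7/2)·(3/2)/[(6)·(5)·(3)] = 21/80
Sum: (-52)·(7/16) + (-25)·(-81/80) + (-7)·(21/16) + 20·(21/80) = -11/8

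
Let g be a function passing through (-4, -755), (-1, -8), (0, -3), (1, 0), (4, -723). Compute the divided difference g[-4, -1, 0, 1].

g[-4,-1] = (-8 - (-755)) / (-1 - (-4)) = 249
g[-1,0] = (-3 - (-8)) / (0 - (-1)) = 5
g[0,1] = (0 - (-3)) / (1 - 0) = 3
g[-4,-1,0] = (5 - 249) / (0 - (-4)) = -61
g[-1,0,1] = (3 - 5) / (1 - (-1)) = -1
g[-4,-1,0,1] = (-1 - (-61)) / (1 - (-4)) = 12

12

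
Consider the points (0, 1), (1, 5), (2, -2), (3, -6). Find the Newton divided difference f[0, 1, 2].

-11/2

f[0,1] = (5 - 1) / (1 - 0) = 4
f[1,2] = (-2 - 5) / (2 - 1) = -7
f[0,1,2] = (-7 - 4) / (2 - 0) = -11/2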